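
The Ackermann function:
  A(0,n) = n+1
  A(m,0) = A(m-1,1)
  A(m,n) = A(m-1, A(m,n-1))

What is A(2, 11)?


A(2, 11) = A(1, A(2, 10))
  A(2, 10) = A(1, A(2, 9))
    A(2, 9) = A(1, A(2, 8))
      A(2, 8) = A(1, A(2, 7))
        A(2, 7) = A(1, A(2, 6))
          A(2, 6) = A(1, A(2, 5))
          A(2, 5) = A(1, A(2, 4))
          A(2, 4) = A(1, A(2, 3))
          A(2, 3) = A(1, A(2, 2))
          A(2, 2) = A(1, A(2, 1))
          A(2, 1) = A(1, A(2, 0))
          A(2, 0) = A(1, 1)
          A(1, 1) = A(0, A(1, 0))
          A(1, 0) = A(0, 1)
          A(0, 1) = 2
            = A(0, 2)
          A(0, 2) = 3
            = A(1, 3)
          A(1, 3) = A(0, A(1, 2))
          A(1, 2) = A(0, A(1, 1))
          A(1, 1) = A(0, A(1, 0))
          A(1, 0) = A(0, 1)
          A(0, 1) = 2
            = A(0, 2)
          A(0, 2) = 3
... (trace truncated)
Result: A(2, 11) = 25

25


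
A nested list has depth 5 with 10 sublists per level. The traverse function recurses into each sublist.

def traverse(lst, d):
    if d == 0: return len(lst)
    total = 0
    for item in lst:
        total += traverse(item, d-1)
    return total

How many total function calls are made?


At depth 0 (root): 1 call
At depth 1: each of 1 parents calls traverse on 10 children = 10 calls
At depth 2: each of 10 parents calls traverse on 10 children = 100 calls
At depth 3: each of 100 parents calls traverse on 10 children = 1000 calls
At depth 4: each of 1000 parents calls traverse on 10 children = 10000 calls
At depth 5: each of 10000 parents calls traverse on 10 children = 100000 calls
Total: 1 + 10 + 100 + 1000 + 10000 + 100000 = 111111

111111


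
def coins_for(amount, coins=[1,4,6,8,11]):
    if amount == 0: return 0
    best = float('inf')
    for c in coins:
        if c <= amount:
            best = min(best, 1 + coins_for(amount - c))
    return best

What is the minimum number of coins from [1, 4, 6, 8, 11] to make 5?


Building up with DP:
coins_for(0) = 0
coins_for(1) = min(1+coins_for(0)=1+0=1) = 1
coins_for(2) = min(1+coins_for(1)=1+1=2) = 2
coins_for(3) = min(1+coins_for(2)=1+2=3) = 3
coins_for(4) = min(1+coins_for(3)=1+3=4, 1+coins_for(0)=1+0=1) = 1
coins_for(5) = min(1+coins_for(4)=1+1=2, 1+coins_for(1)=1+1=2) = 2

2


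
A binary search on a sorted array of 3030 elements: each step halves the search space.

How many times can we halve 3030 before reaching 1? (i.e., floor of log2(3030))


3030 / 2 = 1515
1515 / 2 = 757
757 / 2 = 378
378 / 2 = 189
189 / 2 = 94
94 / 2 = 47
47 / 2 = 23
23 / 2 = 11
11 / 2 = 5
5 / 2 = 2
2 / 2 = 1
Reached 1 after 11 halvings

11


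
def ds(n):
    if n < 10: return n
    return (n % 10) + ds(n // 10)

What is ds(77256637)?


ds(77256637) = 7 + ds(7725663)
ds(7725663) = 3 + ds(772566)
ds(772566) = 6 + ds(77256)
ds(77256) = 6 + ds(7725)
ds(7725) = 5 + ds(772)
ds(772) = 2 + ds(77)
ds(77) = 7 + ds(7)
ds(7) = 7  (base case)
Total: 7 + 3 + 6 + 6 + 5 + 2 + 7 + 7 = 43

43


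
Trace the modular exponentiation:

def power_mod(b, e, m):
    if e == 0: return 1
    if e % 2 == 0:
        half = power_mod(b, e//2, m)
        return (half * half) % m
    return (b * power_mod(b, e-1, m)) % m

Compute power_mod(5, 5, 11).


power_mod(5, 5, 11): e is odd, compute power_mod(5, 4, 11)
  power_mod(5, 4, 11): e is even, compute power_mod(5, 2, 11)
    power_mod(5, 2, 11): e is even, compute power_mod(5, 1, 11)
      power_mod(5, 1, 11): e is odd, compute power_mod(5, 0, 11)
        power_mod(5, 0, 11) = 1
      (5 * 1) % 11 = 5
    half=5, (5*5) % 11 = 3
  half=3, (3*3) % 11 = 9
(5 * 9) % 11 = 1

1


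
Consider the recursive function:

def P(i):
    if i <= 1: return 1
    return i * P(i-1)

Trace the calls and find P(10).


P(10)
= 10 * P(9)
= 10 * 9 * P(8)
= 10 * 9 * 8 * P(7)
= 10 * 9 * 8 * 7 * P(6)
= 10 * 9 * 8 * 7 * 6 * P(5)
= 10 * 9 * 8 * 7 * 6 * 5 * P(4)
= 10 * 9 * 8 * 7 * 6 * 5 * 4 * P(3)
= 10 * 9 * 8 * 7 * 6 * 5 * 4 * 3 * P(2)
= 10 * 9 * 8 * 7 * 6 * 5 * 4 * 3 * 2 * P(1)
= 10 * 9 * 8 * 7 * 6 * 5 * 4 * 3 * 2 * 1
= 3628800

3628800


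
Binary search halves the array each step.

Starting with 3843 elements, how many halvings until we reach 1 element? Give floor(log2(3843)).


3843 / 2 = 1921
1921 / 2 = 960
960 / 2 = 480
480 / 2 = 240
240 / 2 = 120
120 / 2 = 60
60 / 2 = 30
30 / 2 = 15
15 / 2 = 7
7 / 2 = 3
3 / 2 = 1
Reached 1 after 11 halvings

11


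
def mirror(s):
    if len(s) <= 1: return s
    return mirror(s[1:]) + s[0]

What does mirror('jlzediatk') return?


mirror('jlzediatk') = mirror('lzediatk') + 'j'
mirror('lzediatk') = mirror('zediatk') + 'l'
mirror('zediatk') = mirror('ediatk') + 'z'
mirror('ediatk') = mirror('diatk') + 'e'
mirror('diatk') = mirror('iatk') + 'd'
mirror('iatk') = mirror('atk') + 'i'
mirror('atk') = mirror('tk') + 'a'
mirror('tk') = mirror('k') + 't'
mirror('k') = 'k'  (base case)
Concatenating: 'k' + 't' + 'a' + 'i' + 'd' + 'e' + 'z' + 'l' + 'j' = 'ktaidezlj'

ktaidezlj


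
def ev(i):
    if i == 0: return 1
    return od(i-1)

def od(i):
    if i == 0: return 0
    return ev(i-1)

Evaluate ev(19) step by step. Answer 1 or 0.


ev(19) = od(18)
od(18) = ev(17)
ev(17) = od(16)
od(16) = ev(15)
ev(15) = od(14)
od(14) = ev(13)
ev(13) = od(12)
od(12) = ev(11)
ev(11) = od(10)
od(10) = ev(9)
ev(9) = od(8)
od(8) = ev(7)
ev(7) = od(6)
od(6) = ev(5)
ev(5) = od(4)
od(4) = ev(3)
ev(3) = od(2)
od(2) = ev(1)
ev(1) = od(0)
od(0) = 0  (base case)
Result: 0

0


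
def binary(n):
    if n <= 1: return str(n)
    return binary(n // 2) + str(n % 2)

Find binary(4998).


binary(4998) = binary(2499) + '0'
binary(2499) = binary(1249) + '1'
binary(1249) = binary(624) + '1'
binary(624) = binary(312) + '0'
binary(312) = binary(156) + '0'
binary(156) = binary(78) + '0'
binary(78) = binary(39) + '0'
binary(39) = binary(19) + '1'
binary(19) = binary(9) + '1'
binary(9) = binary(4) + '1'
binary(4) = binary(2) + '0'
binary(2) = binary(1) + '0'
binary(1) = '1'  (base case)
Concatenating: '1' + '0' + '0' + '1' + '1' + '1' + '0' + '0' + '0' + '0' + '1' + '1' + '0' = '1001110000110'

1001110000110


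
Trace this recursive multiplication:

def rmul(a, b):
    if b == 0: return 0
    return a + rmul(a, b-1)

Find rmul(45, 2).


rmul(45, 2) = 45 + rmul(45, 1)
rmul(45, 1) = 45 + rmul(45, 0)
rmul(45, 0) = 0  (base case)
Total: 45 + 45 + 0 = 90

90


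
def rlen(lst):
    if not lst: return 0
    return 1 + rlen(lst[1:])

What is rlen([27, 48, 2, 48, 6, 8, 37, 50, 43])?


rlen([27, 48, 2, 48, 6, 8, 37, 50, 43]) = 1 + rlen([48, 2, 48, 6, 8, 37, 50, 43])
rlen([48, 2, 48, 6, 8, 37, 50, 43]) = 1 + rlen([2, 48, 6, 8, 37, 50, 43])
rlen([2, 48, 6, 8, 37, 50, 43]) = 1 + rlen([48, 6, 8, 37, 50, 43])
rlen([48, 6, 8, 37, 50, 43]) = 1 + rlen([6, 8, 37, 50, 43])
rlen([6, 8, 37, 50, 43]) = 1 + rlen([8, 37, 50, 43])
rlen([8, 37, 50, 43]) = 1 + rlen([37, 50, 43])
rlen([37, 50, 43]) = 1 + rlen([50, 43])
rlen([50, 43]) = 1 + rlen([43])
rlen([43]) = 1 + rlen([])
rlen([]) = 0  (base case)
Unwinding: 1 + 1 + 1 + 1 + 1 + 1 + 1 + 1 + 1 + 0 = 9

9


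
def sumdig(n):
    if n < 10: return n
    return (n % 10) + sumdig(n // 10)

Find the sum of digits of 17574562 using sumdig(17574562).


sumdig(17574562) = 2 + sumdig(1757456)
sumdig(1757456) = 6 + sumdig(175745)
sumdig(175745) = 5 + sumdig(17574)
sumdig(17574) = 4 + sumdig(1757)
sumdig(1757) = 7 + sumdig(175)
sumdig(175) = 5 + sumdig(17)
sumdig(17) = 7 + sumdig(1)
sumdig(1) = 1  (base case)
Total: 2 + 6 + 5 + 4 + 7 + 5 + 7 + 1 = 37

37


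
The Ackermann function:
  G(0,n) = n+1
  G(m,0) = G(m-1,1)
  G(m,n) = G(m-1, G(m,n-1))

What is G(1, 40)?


G(1, 40) = G(0, G(1, 39))
  G(1, 39) = G(0, G(1, 38))
    G(1, 38) = G(0, G(1, 37))
      G(1, 37) = G(0, G(1, 36))
        G(1, 36) = G(0, G(1, 35))
          G(1, 35) = G(0, G(1, 34))
          G(1, 34) = G(0, G(1, 33))
          G(1, 33) = G(0, G(1, 32))
          G(1, 32) = G(0, G(1, 31))
          G(1, 31) = G(0, G(1, 30))
          G(1, 30) = G(0, G(1, 29))
          G(1, 29) = G(0, G(1, 28))
          G(1, 28) = G(0, G(1, 27))
          G(1, 27) = G(0, G(1, 26))
          G(1, 26) = G(0, G(1, 25))
          G(1, 25) = G(0, G(1, 24))
          G(1, 24) = G(0, G(1, 23))
          G(1, 23) = G(0, G(1, 22))
          G(1, 22) = G(0, G(1, 21))
          G(1, 21) = G(0, G(1, 20))
          G(1, 20) = G(0, G(1, 19))
          G(1, 19) = G(0, G(1, 18))
          G(1, 18) = G(0, G(1, 17))
          G(1, 17) = G(0, G(1, 16))
          G(1, 16) = G(0, G(1, 15))
... (trace truncated)
Result: G(1, 40) = 42

42


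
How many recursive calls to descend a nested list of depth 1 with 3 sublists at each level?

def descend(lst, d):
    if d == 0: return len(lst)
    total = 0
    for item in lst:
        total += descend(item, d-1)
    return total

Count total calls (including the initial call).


At depth 0 (root): 1 call
At depth 1: each of 1 parents calls descend on 3 children = 3 calls
Total: 1 + 3 = 4

4


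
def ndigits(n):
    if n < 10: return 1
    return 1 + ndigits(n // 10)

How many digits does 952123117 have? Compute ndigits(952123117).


ndigits(952123117) = 1 + ndigits(95212311)
ndigits(95212311) = 1 + ndigits(9521231)
ndigits(9521231) = 1 + ndigits(952123)
ndigits(952123) = 1 + ndigits(95212)
ndigits(95212) = 1 + ndigits(9521)
ndigits(9521) = 1 + ndigits(952)
ndigits(952) = 1 + ndigits(95)
ndigits(95) = 1 + ndigits(9)
ndigits(9) = 1  (base case: 9 < 10)
Unwinding: 1 + 1 + 1 + 1 + 1 + 1 + 1 + 1 + 1 = 9

9


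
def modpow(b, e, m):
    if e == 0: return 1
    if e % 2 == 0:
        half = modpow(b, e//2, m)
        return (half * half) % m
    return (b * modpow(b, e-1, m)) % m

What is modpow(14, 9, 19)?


modpow(14, 9, 19): e is odd, compute modpow(14, 8, 19)
  modpow(14, 8, 19): e is even, compute modpow(14, 4, 19)
    modpow(14, 4, 19): e is even, compute modpow(14, 2, 19)
      modpow(14, 2, 19): e is even, compute modpow(14, 1, 19)
        modpow(14, 1, 19): e is odd, compute modpow(14, 0, 19)
          modpow(14, 0, 19) = 1
        (14 * 1) % 19 = 14
      half=14, (14*14) % 19 = 6
    half=6, (6*6) % 19 = 17
  half=17, (17*17) % 19 = 4
(14 * 4) % 19 = 18

18


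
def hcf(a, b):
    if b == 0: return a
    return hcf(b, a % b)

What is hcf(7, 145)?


hcf(7, 145) = hcf(145, 7)
hcf(145, 7) = hcf(7, 5)
hcf(7, 5) = hcf(5, 2)
hcf(5, 2) = hcf(2, 1)
hcf(2, 1) = hcf(1, 0)
hcf(1, 0) = 1  (base case)

1


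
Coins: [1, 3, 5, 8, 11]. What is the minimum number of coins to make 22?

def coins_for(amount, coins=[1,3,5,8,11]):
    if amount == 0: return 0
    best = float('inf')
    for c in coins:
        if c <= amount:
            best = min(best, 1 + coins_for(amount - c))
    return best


Building up with DP:
coins_for(0) = 0
coins_for(1) = min(1+coins_for(0)=1+0=1) = 1
coins_for(2) = min(1+coins_for(1)=1+1=2) = 2
coins_for(3) = min(1+coins_for(2)=1+2=3, 1+coins_for(0)=1+0=1) = 1
coins_for(4) = min(1+coins_for(3)=1+1=2, 1+coins_for(1)=1+1=2) = 2
coins_for(5) = min(1+coins_for(4)=1+2=3, 1+coins_for(2)=1+2=3, 1+coins_for(0)=1+0=1) = 1
coins_for(6) = min(1+coins_for(5)=1+1=2, 1+coins_for(3)=1+1=2, 1+coins_for(1)=1+1=2) = 2
coins_for(7) = min(1+coins_for(6)=1+2=3, 1+coins_for(4)=1+2=3, 1+coins_for(2)=1+2=3) = 3
coins_for(8) = min(1+coins_for(7)=1+3=4, 1+coins_for(5)=1+1=2, 1+coins_for(3)=1+1=2, 1+coins_for(0)=1+0=1) = 1
coins_for(9) = min(1+coins_for(8)=1+1=2, 1+coins_for(6)=1+2=3, 1+coins_for(4)=1+2=3, 1+coins_for(1)=1+1=2) = 2
coins_for(10) = min(1+coins_for(9)=1+2=3, 1+coins_for(7)=1+3=4, 1+coins_for(5)=1+1=2, 1+coins_for(2)=1+2=3) = 2
coins_for(11) = min(1+coins_for(10)=1+2=3, 1+coins_for(8)=1+1=2, 1+coins_for(6)=1+2=3, 1+coins_for(3)=1+1=2, 1+coins_for(0)=1+0=1) = 1
coins_for(12) = min(1+coins_for(11)=1+1=2, 1+coins_for(9)=1+2=3, 1+coins_for(7)=1+3=4, 1+coins_for(4)=1+2=3, 1+coins_for(1)=1+1=2) = 2
coins_for(13) = min(1+coins_for(12)=1+2=3, 1+coins_for(10)=1+2=3, 1+coins_for(8)=1+1=2, 1+coins_for(5)=1+1=2, 1+coins_for(2)=1+2=3) = 2
coins_for(14) = min(1+coins_for(13)=1+2=3, 1+coins_for(11)=1+1=2, 1+coins_for(9)=1+2=3, 1+coins_for(6)=1+2=3, 1+coins_for(3)=1+1=2) = 2
coins_for(15) = min(1+coins_for(14)=1+2=3, 1+coins_for(12)=1+2=3, 1+coins_for(10)=1+2=3, 1+coins_for(7)=1+3=4, 1+coins_for(4)=1+2=3) = 3
coins_for(16) = min(1+coins_for(15)=1+3=4, 1+coins_for(13)=1+2=3, 1+coins_for(11)=1+1=2, 1+coins_for(8)=1+1=2, 1+coins_for(5)=1+1=2) = 2
coins_for(17) = min(1+coins_for(16)=1+2=3, 1+coins_for(14)=1+2=3, 1+coins_for(12)=1+2=3, 1+coins_for(9)=1+2=3, 1+coins_for(6)=1+2=3) = 3
coins_for(18) = min(1+coins_for(17)=1+3=4, 1+coins_for(15)=1+3=4, 1+coins_for(13)=1+2=3, 1+coins_for(10)=1+2=3, 1+coins_for(7)=1+3=4) = 3
coins_for(19) = min(1+coins_for(18)=1+3=4, 1+coins_for(16)=1+2=3, 1+coins_for(14)=1+2=3, 1+coins_for(11)=1+1=2, 1+coins_for(8)=1+1=2) = 2
coins_for(20) = min(1+coins_for(19)=1+2=3, 1+coins_for(17)=1+3=4, 1+coins_for(15)=1+3=4, 1+coins_for(12)=1+2=3, 1+coins_for(9)=1+2=3) = 3
coins_for(21) = min(1+coins_for(20)=1+3=4, 1+coins_for(18)=1+3=4, 1+coins_for(16)=1+2=3, 1+coins_for(13)=1+2=3, 1+coins_for(10)=1+2=3) = 3
coins_for(22) = min(1+coins_for(21)=1+3=4, 1+coins_for(19)=1+2=3, 1+coins_for(17)=1+3=4, 1+coins_for(14)=1+2=3, 1+coins_for(11)=1+1=2) = 2

2


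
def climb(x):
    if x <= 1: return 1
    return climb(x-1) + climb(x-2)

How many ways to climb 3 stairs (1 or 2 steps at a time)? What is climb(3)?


Building up from base cases:
climb(0) = 1
climb(1) = 1
climb(2) = climb(1) + climb(0) = 1 + 1 = 2
climb(3) = climb(2) + climb(1) = 2 + 1 = 3

3


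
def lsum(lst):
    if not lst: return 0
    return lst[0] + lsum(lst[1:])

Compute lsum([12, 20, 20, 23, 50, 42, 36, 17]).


lsum([12, 20, 20, 23, 50, 42, 36, 17]) = 12 + lsum([20, 20, 23, 50, 42, 36, 17])
lsum([20, 20, 23, 50, 42, 36, 17]) = 20 + lsum([20, 23, 50, 42, 36, 17])
lsum([20, 23, 50, 42, 36, 17]) = 20 + lsum([23, 50, 42, 36, 17])
lsum([23, 50, 42, 36, 17]) = 23 + lsum([50, 42, 36, 17])
lsum([50, 42, 36, 17]) = 50 + lsum([42, 36, 17])
lsum([42, 36, 17]) = 42 + lsum([36, 17])
lsum([36, 17]) = 36 + lsum([17])
lsum([17]) = 17 + lsum([])
lsum([]) = 0  (base case)
Total: 12 + 20 + 20 + 23 + 50 + 42 + 36 + 17 + 0 = 220

220


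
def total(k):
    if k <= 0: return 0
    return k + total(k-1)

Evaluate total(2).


total(2)
= 2 + 1 + total(0)
= 2 + 1 + 0
= 3

3


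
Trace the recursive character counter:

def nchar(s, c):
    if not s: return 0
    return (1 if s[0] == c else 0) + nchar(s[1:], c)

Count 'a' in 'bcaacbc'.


s[0]='b' != 'a' -> 0
s[0]='c' != 'a' -> 0
s[0]='a' == 'a' -> 1
s[0]='a' == 'a' -> 1
s[0]='c' != 'a' -> 0
s[0]='b' != 'a' -> 0
s[0]='c' != 'a' -> 0
Sum: 0 + 0 + 1 + 1 + 0 + 0 + 0 = 2

2


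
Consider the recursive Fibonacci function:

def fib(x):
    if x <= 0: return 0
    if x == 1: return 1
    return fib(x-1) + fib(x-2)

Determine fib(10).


Computing fib(10) bottom-up:
fib(0) = 0
fib(1) = 1
fib(2) = fib(1) + fib(0) = 1 + 0 = 1
fib(3) = fib(2) + fib(1) = 1 + 1 = 2
fib(4) = fib(3) + fib(2) = 2 + 1 = 3
fib(5) = fib(4) + fib(3) = 3 + 2 = 5
fib(6) = fib(5) + fib(4) = 5 + 3 = 8
fib(7) = fib(6) + fib(5) = 8 + 5 = 13
fib(8) = fib(7) + fib(6) = 13 + 8 = 21
fib(9) = fib(8) + fib(7) = 21 + 13 = 34
fib(10) = fib(9) + fib(8) = 34 + 21 = 55

55


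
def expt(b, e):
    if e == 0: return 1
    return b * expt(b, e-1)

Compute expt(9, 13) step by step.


expt(9, 13)
= 9 * expt(9, 12)
= 9 * 9 * expt(9, 11)
= 9 * 9 * 9 * expt(9, 10)
= 9 * 9 * 9 * 9 * expt(9, 9)
= 9 * 9 * 9 * 9 * 9 * expt(9, 8)
= 9 * 9 * 9 * 9 * 9 * 9 * expt(9, 7)
= 9 * 9 * 9 * 9 * 9 * 9 * 9 * expt(9, 6)
= 9 * 9 * 9 * 9 * 9 * 9 * 9 * 9 * expt(9, 5)
= 9 * 9 * 9 * 9 * 9 * 9 * 9 * 9 * 9 * expt(9, 4)
= 9 * 9 * 9 * 9 * 9 * 9 * 9 * 9 * 9 * 9 * expt(9, 3)
= 9 * 9 * 9 * 9 * 9 * 9 * 9 * 9 * 9 * 9 * 9 * expt(9, 2)
= 9 * 9 * 9 * 9 * 9 * 9 * 9 * 9 * 9 * 9 * 9 * 9 * expt(9, 1)
= 9 * 9 * 9 * 9 * 9 * 9 * 9 * 9 * 9 * 9 * 9 * 9 * 9 * expt(9, 0)
= 9 * 9 * 9 * 9 * 9 * 9 * 9 * 9 * 9 * 9 * 9 * 9 * 9 * 1
= 2541865828329

2541865828329


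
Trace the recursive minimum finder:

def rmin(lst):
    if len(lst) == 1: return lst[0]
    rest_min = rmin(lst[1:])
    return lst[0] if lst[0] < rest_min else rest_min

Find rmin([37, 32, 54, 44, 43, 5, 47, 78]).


rmin([37, 32, 54, 44, 43, 5, 47, 78]): compare 37 with rmin([32, 54, 44, 43, 5, 47, 78])
rmin([32, 54, 44, 43, 5, 47, 78]): compare 32 with rmin([54, 44, 43, 5, 47, 78])
rmin([54, 44, 43, 5, 47, 78]): compare 54 with rmin([44, 43, 5, 47, 78])
rmin([44, 43, 5, 47, 78]): compare 44 with rmin([43, 5, 47, 78])
rmin([43, 5, 47, 78]): compare 43 with rmin([5, 47, 78])
rmin([5, 47, 78]): compare 5 with rmin([47, 78])
rmin([47, 78]): compare 47 with rmin([78])
rmin([78]) = 78  (base case)
Compare 47 with 78 -> 47
Compare 5 with 47 -> 5
Compare 43 with 5 -> 5
Compare 44 with 5 -> 5
Compare 54 with 5 -> 5
Compare 32 with 5 -> 5
Compare 37 with 5 -> 5

5


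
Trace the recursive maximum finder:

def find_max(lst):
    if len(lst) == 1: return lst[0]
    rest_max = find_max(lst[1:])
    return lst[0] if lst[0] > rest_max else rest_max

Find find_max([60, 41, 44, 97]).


find_max([60, 41, 44, 97]): compare 60 with find_max([41, 44, 97])
find_max([41, 44, 97]): compare 41 with find_max([44, 97])
find_max([44, 97]): compare 44 with find_max([97])
find_max([97]) = 97  (base case)
Compare 44 with 97 -> 97
Compare 41 with 97 -> 97
Compare 60 with 97 -> 97

97


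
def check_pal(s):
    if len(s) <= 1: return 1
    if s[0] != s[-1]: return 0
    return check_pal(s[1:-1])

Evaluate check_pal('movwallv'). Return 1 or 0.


check_pal('movwallv'): s[0]='m' != s[-1]='v' -> return 0
Result: 0 (not a palindrome)

0


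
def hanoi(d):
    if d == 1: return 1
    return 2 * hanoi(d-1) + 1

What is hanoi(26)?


hanoi(26) = 2 * hanoi(25) + 1
hanoi(25) = 2 * hanoi(24) + 1
hanoi(24) = 2 * hanoi(23) + 1
hanoi(23) = 2 * hanoi(22) + 1
hanoi(22) = 2 * hanoi(21) + 1
hanoi(21) = 2 * hanoi(20) + 1
hanoi(20) = 2 * hanoi(19) + 1
hanoi(19) = 2 * hanoi(18) + 1
hanoi(18) = 2 * hanoi(17) + 1
hanoi(17) = 2 * hanoi(16) + 1
hanoi(16) = 2 * hanoi(15) + 1
hanoi(15) = 2 * hanoi(14) + 1
hanoi(14) = 2 * hanoi(13) + 1
hanoi(13) = 2 * hanoi(12) + 1
hanoi(12) = 2 * hanoi(11) + 1
hanoi(11) = 2 * hanoi(10) + 1
hanoi(10) = 2 * hanoi(9) + 1
hanoi(9) = 2 * hanoi(8) + 1
hanoi(8) = 2 * hanoi(7) + 1
hanoi(7) = 2 * hanoi(6) + 1
hanoi(6) = 2 * hanoi(5) + 1
hanoi(5) = 2 * hanoi(4) + 1
hanoi(4) = 2 * hanoi(3) + 1
hanoi(3) = 2 * hanoi(2) + 1
hanoi(2) = 2 * hanoi(1) + 1
hanoi(1) = 1  (base case)
hanoi(2) = 2 * 1 + 1 = 3
hanoi(3) = 2 * 3 + 1 = 7
hanoi(4) = 2 * 7 + 1 = 15
hanoi(5) = 2 * 15 + 1 = 31
hanoi(6) = 2 * 31 + 1 = 63
hanoi(7) = 2 * 63 + 1 = 127
hanoi(8) = 2 * 127 + 1 = 255
hanoi(9) = 2 * 255 + 1 = 511
hanoi(10) = 2 * 511 + 1 = 1023
hanoi(11) = 2 * 1023 + 1 = 2047
hanoi(12) = 2 * 2047 + 1 = 4095
hanoi(13) = 2 * 4095 + 1 = 8191
hanoi(14) = 2 * 8191 + 1 = 16383
hanoi(15) = 2 * 16383 + 1 = 32767
hanoi(16) = 2 * 32767 + 1 = 65535
hanoi(17) = 2 * 65535 + 1 = 131071
hanoi(18) = 2 * 131071 + 1 = 262143
hanoi(19) = 2 * 262143 + 1 = 524287
hanoi(20) = 2 * 524287 + 1 = 1048575
hanoi(21) = 2 * 1048575 + 1 = 2097151
hanoi(22) = 2 * 2097151 + 1 = 4194303
hanoi(23) = 2 * 4194303 + 1 = 8388607
hanoi(24) = 2 * 8388607 + 1 = 16777215
hanoi(25) = 2 * 16777215 + 1 = 33554431
hanoi(26) = 2 * 33554431 + 1 = 67108863

67108863


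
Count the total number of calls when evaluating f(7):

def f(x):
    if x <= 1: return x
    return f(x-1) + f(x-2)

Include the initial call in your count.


Let C(n) = total calls for f(n)
C(0) = 1, C(1) = 1
C(2) = 1 + C(1) + C(0) = 1 + 1 + 1 = 3
C(3) = 1 + C(2) + C(1) = 1 + 3 + 1 = 5
C(4) = 1 + C(3) + C(2) = 1 + 5 + 3 = 9
C(5) = 1 + C(4) + C(3) = 1 + 9 + 5 = 15
C(6) = 1 + C(5) + C(4) = 1 + 15 + 9 = 25
C(7) = 1 + C(6) + C(5) = 1 + 25 + 15 = 41

41


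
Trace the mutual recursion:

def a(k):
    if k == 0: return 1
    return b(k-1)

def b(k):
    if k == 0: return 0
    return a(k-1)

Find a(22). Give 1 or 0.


a(22) = b(21)
b(21) = a(20)
a(20) = b(19)
b(19) = a(18)
a(18) = b(17)
b(17) = a(16)
a(16) = b(15)
b(15) = a(14)
a(14) = b(13)
b(13) = a(12)
a(12) = b(11)
b(11) = a(10)
a(10) = b(9)
b(9) = a(8)
a(8) = b(7)
b(7) = a(6)
a(6) = b(5)
b(5) = a(4)
a(4) = b(3)
b(3) = a(2)
a(2) = b(1)
b(1) = a(0)
a(0) = 1  (base case)
Result: 1

1


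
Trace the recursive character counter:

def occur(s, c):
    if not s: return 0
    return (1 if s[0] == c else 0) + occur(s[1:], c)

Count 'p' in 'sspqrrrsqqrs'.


s[0]='s' != 'p' -> 0
s[0]='s' != 'p' -> 0
s[0]='p' == 'p' -> 1
s[0]='q' != 'p' -> 0
s[0]='r' != 'p' -> 0
s[0]='r' != 'p' -> 0
s[0]='r' != 'p' -> 0
s[0]='s' != 'p' -> 0
s[0]='q' != 'p' -> 0
s[0]='q' != 'p' -> 0
s[0]='r' != 'p' -> 0
s[0]='s' != 'p' -> 0
Sum: 0 + 0 + 1 + 0 + 0 + 0 + 0 + 0 + 0 + 0 + 0 + 0 = 1

1


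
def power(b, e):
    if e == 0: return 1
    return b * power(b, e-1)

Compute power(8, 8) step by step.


power(8, 8)
= 8 * power(8, 7)
= 8 * 8 * power(8, 6)
= 8 * 8 * 8 * power(8, 5)
= 8 * 8 * 8 * 8 * power(8, 4)
= 8 * 8 * 8 * 8 * 8 * power(8, 3)
= 8 * 8 * 8 * 8 * 8 * 8 * power(8, 2)
= 8 * 8 * 8 * 8 * 8 * 8 * 8 * power(8, 1)
= 8 * 8 * 8 * 8 * 8 * 8 * 8 * 8 * power(8, 0)
= 8 * 8 * 8 * 8 * 8 * 8 * 8 * 8 * 1
= 16777216

16777216


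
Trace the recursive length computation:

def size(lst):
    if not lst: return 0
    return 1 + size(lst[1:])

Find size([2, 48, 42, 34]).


size([2, 48, 42, 34]) = 1 + size([48, 42, 34])
size([48, 42, 34]) = 1 + size([42, 34])
size([42, 34]) = 1 + size([34])
size([34]) = 1 + size([])
size([]) = 0  (base case)
Unwinding: 1 + 1 + 1 + 1 + 0 = 4

4


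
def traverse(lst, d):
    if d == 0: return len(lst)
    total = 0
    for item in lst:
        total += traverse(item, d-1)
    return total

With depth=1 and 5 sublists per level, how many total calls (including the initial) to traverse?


At depth 0 (root): 1 call
At depth 1: each of 1 parents calls traverse on 5 children = 5 calls
Total: 1 + 5 = 6

6


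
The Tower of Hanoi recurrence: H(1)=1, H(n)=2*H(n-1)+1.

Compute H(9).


H(9) = 2 * H(8) + 1
H(8) = 2 * H(7) + 1
H(7) = 2 * H(6) + 1
H(6) = 2 * H(5) + 1
H(5) = 2 * H(4) + 1
H(4) = 2 * H(3) + 1
H(3) = 2 * H(2) + 1
H(2) = 2 * H(1) + 1
H(1) = 1  (base case)
H(2) = 2 * 1 + 1 = 3
H(3) = 2 * 3 + 1 = 7
H(4) = 2 * 7 + 1 = 15
H(5) = 2 * 15 + 1 = 31
H(6) = 2 * 31 + 1 = 63
H(7) = 2 * 63 + 1 = 127
H(8) = 2 * 127 + 1 = 255
H(9) = 2 * 255 + 1 = 511

511


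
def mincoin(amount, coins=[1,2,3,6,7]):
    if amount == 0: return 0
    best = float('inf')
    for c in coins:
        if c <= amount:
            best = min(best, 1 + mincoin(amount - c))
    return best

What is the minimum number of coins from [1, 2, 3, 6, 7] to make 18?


Building up with DP:
mincoin(0) = 0
mincoin(1) = min(1+mincoin(0)=1+0=1) = 1
mincoin(2) = min(1+mincoin(1)=1+1=2, 1+mincoin(0)=1+0=1) = 1
mincoin(3) = min(1+mincoin(2)=1+1=2, 1+mincoin(1)=1+1=2, 1+mincoin(0)=1+0=1) = 1
mincoin(4) = min(1+mincoin(3)=1+1=2, 1+mincoin(2)=1+1=2, 1+mincoin(1)=1+1=2) = 2
mincoin(5) = min(1+mincoin(4)=1+2=3, 1+mincoin(3)=1+1=2, 1+mincoin(2)=1+1=2) = 2
mincoin(6) = min(1+mincoin(5)=1+2=3, 1+mincoin(4)=1+2=3, 1+mincoin(3)=1+1=2, 1+mincoin(0)=1+0=1) = 1
mincoin(7) = min(1+mincoin(6)=1+1=2, 1+mincoin(5)=1+2=3, 1+mincoin(4)=1+2=3, 1+mincoin(1)=1+1=2, 1+mincoin(0)=1+0=1) = 1
mincoin(8) = min(1+mincoin(7)=1+1=2, 1+mincoin(6)=1+1=2, 1+mincoin(5)=1+2=3, 1+mincoin(2)=1+1=2, 1+mincoin(1)=1+1=2) = 2
mincoin(9) = min(1+mincoin(8)=1+2=3, 1+mincoin(7)=1+1=2, 1+mincoin(6)=1+1=2, 1+mincoin(3)=1+1=2, 1+mincoin(2)=1+1=2) = 2
mincoin(10) = min(1+mincoin(9)=1+2=3, 1+mincoin(8)=1+2=3, 1+mincoin(7)=1+1=2, 1+mincoin(4)=1+2=3, 1+mincoin(3)=1+1=2) = 2
mincoin(11) = min(1+mincoin(10)=1+2=3, 1+mincoin(9)=1+2=3, 1+mincoin(8)=1+2=3, 1+mincoin(5)=1+2=3, 1+mincoin(4)=1+2=3) = 3
mincoin(12) = min(1+mincoin(11)=1+3=4, 1+mincoin(10)=1+2=3, 1+mincoin(9)=1+2=3, 1+mincoin(6)=1+1=2, 1+mincoin(5)=1+2=3) = 2
mincoin(13) = min(1+mincoin(12)=1+2=3, 1+mincoin(11)=1+3=4, 1+mincoin(10)=1+2=3, 1+mincoin(7)=1+1=2, 1+mincoin(6)=1+1=2) = 2
mincoin(14) = min(1+mincoin(13)=1+2=3, 1+mincoin(12)=1+2=3, 1+mincoin(11)=1+3=4, 1+mincoin(8)=1+2=3, 1+mincoin(7)=1+1=2) = 2
mincoin(15) = min(1+mincoin(14)=1+2=3, 1+mincoin(13)=1+2=3, 1+mincoin(12)=1+2=3, 1+mincoin(9)=1+2=3, 1+mincoin(8)=1+2=3) = 3
mincoin(16) = min(1+mincoin(15)=1+3=4, 1+mincoin(14)=1+2=3, 1+mincoin(13)=1+2=3, 1+mincoin(10)=1+2=3, 1+mincoin(9)=1+2=3) = 3
mincoin(17) = min(1+mincoin(16)=1+3=4, 1+mincoin(15)=1+3=4, 1+mincoin(14)=1+2=3, 1+mincoin(11)=1+3=4, 1+mincoin(10)=1+2=3) = 3
mincoin(18) = min(1+mincoin(17)=1+3=4, 1+mincoin(16)=1+3=4, 1+mincoin(15)=1+3=4, 1+mincoin(12)=1+2=3, 1+mincoin(11)=1+3=4) = 3

3


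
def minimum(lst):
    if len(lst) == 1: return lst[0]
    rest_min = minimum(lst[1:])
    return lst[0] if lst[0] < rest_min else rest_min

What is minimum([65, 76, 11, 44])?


minimum([65, 76, 11, 44]): compare 65 with minimum([76, 11, 44])
minimum([76, 11, 44]): compare 76 with minimum([11, 44])
minimum([11, 44]): compare 11 with minimum([44])
minimum([44]) = 44  (base case)
Compare 11 with 44 -> 11
Compare 76 with 11 -> 11
Compare 65 with 11 -> 11

11


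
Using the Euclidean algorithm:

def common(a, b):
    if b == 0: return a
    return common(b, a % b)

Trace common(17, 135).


common(17, 135) = common(135, 17)
common(135, 17) = common(17, 16)
common(17, 16) = common(16, 1)
common(16, 1) = common(1, 0)
common(1, 0) = 1  (base case)

1


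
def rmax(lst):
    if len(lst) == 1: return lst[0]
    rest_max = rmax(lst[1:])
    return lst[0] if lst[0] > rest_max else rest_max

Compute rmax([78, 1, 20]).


rmax([78, 1, 20]): compare 78 with rmax([1, 20])
rmax([1, 20]): compare 1 with rmax([20])
rmax([20]) = 20  (base case)
Compare 1 with 20 -> 20
Compare 78 with 20 -> 78

78


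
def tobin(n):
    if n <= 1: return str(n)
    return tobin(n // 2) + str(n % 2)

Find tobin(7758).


tobin(7758) = tobin(3879) + '0'
tobin(3879) = tobin(1939) + '1'
tobin(1939) = tobin(969) + '1'
tobin(969) = tobin(484) + '1'
tobin(484) = tobin(242) + '0'
tobin(242) = tobin(121) + '0'
tobin(121) = tobin(60) + '1'
tobin(60) = tobin(30) + '0'
tobin(30) = tobin(15) + '0'
tobin(15) = tobin(7) + '1'
tobin(7) = tobin(3) + '1'
tobin(3) = tobin(1) + '1'
tobin(1) = '1'  (base case)
Concatenating: '1' + '1' + '1' + '1' + '0' + '0' + '1' + '0' + '0' + '1' + '1' + '1' + '0' = '1111001001110'

1111001001110


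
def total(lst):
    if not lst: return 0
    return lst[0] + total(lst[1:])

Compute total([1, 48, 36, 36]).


total([1, 48, 36, 36]) = 1 + total([48, 36, 36])
total([48, 36, 36]) = 48 + total([36, 36])
total([36, 36]) = 36 + total([36])
total([36]) = 36 + total([])
total([]) = 0  (base case)
Total: 1 + 48 + 36 + 36 + 0 = 121

121


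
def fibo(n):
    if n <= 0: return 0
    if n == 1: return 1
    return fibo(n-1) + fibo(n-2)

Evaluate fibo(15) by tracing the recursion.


Computing fibo(15) bottom-up:
fibo(0) = 0
fibo(1) = 1
fibo(2) = fibo(1) + fibo(0) = 1 + 0 = 1
fibo(3) = fibo(2) + fibo(1) = 1 + 1 = 2
fibo(4) = fibo(3) + fibo(2) = 2 + 1 = 3
fibo(5) = fibo(4) + fibo(3) = 3 + 2 = 5
fibo(6) = fibo(5) + fibo(4) = 5 + 3 = 8
fibo(7) = fibo(6) + fibo(5) = 8 + 5 = 13
fibo(8) = fibo(7) + fibo(6) = 13 + 8 = 21
fibo(9) = fibo(8) + fibo(7) = 21 + 13 = 34
fibo(10) = fibo(9) + fibo(8) = 34 + 21 = 55
fibo(11) = fibo(10) + fibo(9) = 55 + 34 = 89
fibo(12) = fibo(11) + fibo(10) = 89 + 55 = 144
fibo(13) = fibo(12) + fibo(11) = 144 + 89 = 233
fibo(14) = fibo(13) + fibo(12) = 233 + 144 = 377
fibo(15) = fibo(14) + fibo(13) = 377 + 233 = 610

610


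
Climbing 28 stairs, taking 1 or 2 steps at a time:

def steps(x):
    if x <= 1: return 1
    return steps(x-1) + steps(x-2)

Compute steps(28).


Building up from base cases:
steps(0) = 1
steps(1) = 1
steps(2) = steps(1) + steps(0) = 1 + 1 = 2
steps(3) = steps(2) + steps(1) = 2 + 1 = 3
steps(4) = steps(3) + steps(2) = 3 + 2 = 5
steps(5) = steps(4) + steps(3) = 5 + 3 = 8
steps(6) = steps(5) + steps(4) = 8 + 5 = 13
steps(7) = steps(6) + steps(5) = 13 + 8 = 21
steps(8) = steps(7) + steps(6) = 21 + 13 = 34
steps(9) = steps(8) + steps(7) = 34 + 21 = 55
steps(10) = steps(9) + steps(8) = 55 + 34 = 89
steps(11) = steps(10) + steps(9) = 89 + 55 = 144
steps(12) = steps(11) + steps(10) = 144 + 89 = 233
steps(13) = steps(12) + steps(11) = 233 + 144 = 377
steps(14) = steps(13) + steps(12) = 377 + 233 = 610
steps(15) = steps(14) + steps(13) = 610 + 377 = 987
steps(16) = steps(15) + steps(14) = 987 + 610 = 1597
steps(17) = steps(16) + steps(15) = 1597 + 987 = 2584
steps(18) = steps(17) + steps(16) = 2584 + 1597 = 4181
steps(19) = steps(18) + steps(17) = 4181 + 2584 = 6765
steps(20) = steps(19) + steps(18) = 6765 + 4181 = 10946
steps(21) = steps(20) + steps(19) = 10946 + 6765 = 17711
steps(22) = steps(21) + steps(20) = 17711 + 10946 = 28657
steps(23) = steps(22) + steps(21) = 28657 + 17711 = 46368
steps(24) = steps(23) + steps(22) = 46368 + 28657 = 75025
steps(25) = steps(24) + steps(23) = 75025 + 46368 = 121393
steps(26) = steps(25) + steps(24) = 121393 + 75025 = 196418
steps(27) = steps(26) + steps(25) = 196418 + 121393 = 317811
steps(28) = steps(27) + steps(26) = 317811 + 196418 = 514229

514229


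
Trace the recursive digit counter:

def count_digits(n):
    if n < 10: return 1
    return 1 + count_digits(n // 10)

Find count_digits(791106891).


count_digits(791106891) = 1 + count_digits(79110689)
count_digits(79110689) = 1 + count_digits(7911068)
count_digits(7911068) = 1 + count_digits(791106)
count_digits(791106) = 1 + count_digits(79110)
count_digits(79110) = 1 + count_digits(7911)
count_digits(7911) = 1 + count_digits(791)
count_digits(791) = 1 + count_digits(79)
count_digits(79) = 1 + count_digits(7)
count_digits(7) = 1  (base case: 7 < 10)
Unwinding: 1 + 1 + 1 + 1 + 1 + 1 + 1 + 1 + 1 = 9

9


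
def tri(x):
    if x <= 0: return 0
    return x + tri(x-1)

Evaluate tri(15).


tri(15)
= 15 + 14 + 13 + 12 + 11 + 10 + 9 + 8 + 7 + 6 + 5 + 4 + 3 + 2 + 1 + tri(0)
= 15 + 14 + 13 + 12 + 11 + 10 + 9 + 8 + 7 + 6 + 5 + 4 + 3 + 2 + 1 + 0
= 120

120


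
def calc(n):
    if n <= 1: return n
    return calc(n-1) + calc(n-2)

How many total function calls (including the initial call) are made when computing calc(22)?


Let C(n) = total calls for calc(n)
C(0) = 1, C(1) = 1
C(2) = 1 + C(1) + C(0) = 1 + 1 + 1 = 3
C(3) = 1 + C(2) + C(1) = 1 + 3 + 1 = 5
C(4) = 1 + C(3) + C(2) = 1 + 5 + 3 = 9
C(5) = 1 + C(4) + C(3) = 1 + 9 + 5 = 15
C(6) = 1 + C(5) + C(4) = 1 + 15 + 9 = 25
C(7) = 1 + C(6) + C(5) = 1 + 25 + 15 = 41
C(8) = 1 + C(7) + C(6) = 1 + 41 + 25 = 67
C(9) = 1 + C(8) + C(7) = 1 + 67 + 41 = 109
C(10) = 1 + C(9) + C(8) = 1 + 109 + 67 = 177
C(11) = 1 + C(10) + C(9) = 1 + 177 + 109 = 287
C(12) = 1 + C(11) + C(10) = 1 + 287 + 177 = 465
C(13) = 1 + C(12) + C(11) = 1 + 465 + 287 = 753
C(14) = 1 + C(13) + C(12) = 1 + 753 + 465 = 1219
C(15) = 1 + C(14) + C(13) = 1 + 1219 + 753 = 1973
C(16) = 1 + C(15) + C(14) = 1 + 1973 + 1219 = 3193
C(17) = 1 + C(16) + C(15) = 1 + 3193 + 1973 = 5167
C(18) = 1 + C(17) + C(16) = 1 + 5167 + 3193 = 8361
C(19) = 1 + C(18) + C(17) = 1 + 8361 + 5167 = 13529
C(20) = 1 + C(19) + C(18) = 1 + 13529 + 8361 = 21891
C(21) = 1 + C(20) + C(19) = 1 + 21891 + 13529 = 35421
C(22) = 1 + C(21) + C(20) = 1 + 35421 + 21891 = 57313

57313


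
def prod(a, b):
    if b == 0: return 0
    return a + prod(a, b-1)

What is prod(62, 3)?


prod(62, 3) = 62 + prod(62, 2)
prod(62, 2) = 62 + prod(62, 1)
prod(62, 1) = 62 + prod(62, 0)
prod(62, 0) = 0  (base case)
Total: 62 + 62 + 62 + 0 = 186

186


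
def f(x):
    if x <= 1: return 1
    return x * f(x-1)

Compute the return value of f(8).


f(8)
= 8 * f(7)
= 8 * 7 * f(6)
= 8 * 7 * 6 * f(5)
= 8 * 7 * 6 * 5 * f(4)
= 8 * 7 * 6 * 5 * 4 * f(3)
= 8 * 7 * 6 * 5 * 4 * 3 * f(2)
= 8 * 7 * 6 * 5 * 4 * 3 * 2 * f(1)
= 8 * 7 * 6 * 5 * 4 * 3 * 2 * 1
= 40320

40320


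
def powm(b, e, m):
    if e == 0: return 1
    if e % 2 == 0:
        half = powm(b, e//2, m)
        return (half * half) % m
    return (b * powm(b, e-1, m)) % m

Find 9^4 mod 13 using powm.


powm(9, 4, 13): e is even, compute powm(9, 2, 13)
  powm(9, 2, 13): e is even, compute powm(9, 1, 13)
    powm(9, 1, 13): e is odd, compute powm(9, 0, 13)
      powm(9, 0, 13) = 1
    (9 * 1) % 13 = 9
  half=9, (9*9) % 13 = 3
half=3, (3*3) % 13 = 9

9


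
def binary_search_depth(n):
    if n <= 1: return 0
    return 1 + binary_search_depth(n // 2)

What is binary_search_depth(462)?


462 / 2 = 231
231 / 2 = 115
115 / 2 = 57
57 / 2 = 28
28 / 2 = 14
14 / 2 = 7
7 / 2 = 3
3 / 2 = 1
Reached 1 after 8 halvings

8


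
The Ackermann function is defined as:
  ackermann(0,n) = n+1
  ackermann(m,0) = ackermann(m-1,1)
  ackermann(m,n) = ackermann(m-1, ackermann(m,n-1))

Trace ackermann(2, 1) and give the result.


ackermann(2, 1) = ackermann(1, ackermann(2, 0))
  ackermann(2, 0) = ackermann(1, 1)
    ackermann(1, 1) = ackermann(0, ackermann(1, 0))
      ackermann(1, 0) = ackermann(0, 1)
        ackermann(0, 1) = 2
      = ackermann(0, 2)
      ackermann(0, 2) = 3
  = ackermann(1, 3)
  ackermann(1, 3) = ackermann(0, ackermann(1, 2))
    ackermann(1, 2) = ackermann(0, ackermann(1, 1))
      ackermann(1, 1) = ackermann(0, ackermann(1, 0))
        ackermann(1, 0) = ackermann(0, 1)
          ackermann(0, 1) = 2
        = ackermann(0, 2)
        ackermann(0, 2) = 3
      = ackermann(0, 3)
      ackermann(0, 3) = 4
    = ackermann(0, 4)
    ackermann(0, 4) = 5
Result: ackermann(2, 1) = 5

5


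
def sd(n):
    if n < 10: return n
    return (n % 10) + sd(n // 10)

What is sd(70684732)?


sd(70684732) = 2 + sd(7068473)
sd(7068473) = 3 + sd(706847)
sd(706847) = 7 + sd(70684)
sd(70684) = 4 + sd(7068)
sd(7068) = 8 + sd(706)
sd(706) = 6 + sd(70)
sd(70) = 0 + sd(7)
sd(7) = 7  (base case)
Total: 2 + 3 + 7 + 4 + 8 + 6 + 0 + 7 = 37

37


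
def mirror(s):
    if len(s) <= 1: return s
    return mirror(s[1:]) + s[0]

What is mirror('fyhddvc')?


mirror('fyhddvc') = mirror('yhddvc') + 'f'
mirror('yhddvc') = mirror('hddvc') + 'y'
mirror('hddvc') = mirror('ddvc') + 'h'
mirror('ddvc') = mirror('dvc') + 'd'
mirror('dvc') = mirror('vc') + 'd'
mirror('vc') = mirror('c') + 'v'
mirror('c') = 'c'  (base case)
Concatenating: 'c' + 'v' + 'd' + 'd' + 'h' + 'y' + 'f' = 'cvddhyf'

cvddhyf


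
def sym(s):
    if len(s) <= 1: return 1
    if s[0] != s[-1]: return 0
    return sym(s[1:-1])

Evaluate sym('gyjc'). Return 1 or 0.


sym('gyjc'): s[0]='g' != s[-1]='c' -> return 0
Result: 0 (not a palindrome)

0


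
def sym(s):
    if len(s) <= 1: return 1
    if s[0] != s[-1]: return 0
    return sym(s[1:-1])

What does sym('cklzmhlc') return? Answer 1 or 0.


sym('cklzmhlc'): s[0]='c' == s[-1]='c' -> check sym('klzmhl')
sym('klzmhl'): s[0]='k' != s[-1]='l' -> return 0
Result: 0 (not a palindrome)

0


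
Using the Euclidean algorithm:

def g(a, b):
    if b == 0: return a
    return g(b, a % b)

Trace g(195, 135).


g(195, 135) = g(135, 60)
g(135, 60) = g(60, 15)
g(60, 15) = g(15, 0)
g(15, 0) = 15  (base case)

15


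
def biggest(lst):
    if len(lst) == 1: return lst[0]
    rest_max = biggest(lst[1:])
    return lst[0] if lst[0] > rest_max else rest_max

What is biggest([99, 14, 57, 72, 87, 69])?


biggest([99, 14, 57, 72, 87, 69]): compare 99 with biggest([14, 57, 72, 87, 69])
biggest([14, 57, 72, 87, 69]): compare 14 with biggest([57, 72, 87, 69])
biggest([57, 72, 87, 69]): compare 57 with biggest([72, 87, 69])
biggest([72, 87, 69]): compare 72 with biggest([87, 69])
biggest([87, 69]): compare 87 with biggest([69])
biggest([69]) = 69  (base case)
Compare 87 with 69 -> 87
Compare 72 with 87 -> 87
Compare 57 with 87 -> 87
Compare 14 with 87 -> 87
Compare 99 with 87 -> 99

99


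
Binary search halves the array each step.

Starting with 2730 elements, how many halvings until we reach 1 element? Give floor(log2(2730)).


2730 / 2 = 1365
1365 / 2 = 682
682 / 2 = 341
341 / 2 = 170
170 / 2 = 85
85 / 2 = 42
42 / 2 = 21
21 / 2 = 10
10 / 2 = 5
5 / 2 = 2
2 / 2 = 1
Reached 1 after 11 halvings

11


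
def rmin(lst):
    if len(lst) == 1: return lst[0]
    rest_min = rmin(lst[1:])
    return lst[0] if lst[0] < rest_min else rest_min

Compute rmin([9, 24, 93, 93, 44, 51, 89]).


rmin([9, 24, 93, 93, 44, 51, 89]): compare 9 with rmin([24, 93, 93, 44, 51, 89])
rmin([24, 93, 93, 44, 51, 89]): compare 24 with rmin([93, 93, 44, 51, 89])
rmin([93, 93, 44, 51, 89]): compare 93 with rmin([93, 44, 51, 89])
rmin([93, 44, 51, 89]): compare 93 with rmin([44, 51, 89])
rmin([44, 51, 89]): compare 44 with rmin([51, 89])
rmin([51, 89]): compare 51 with rmin([89])
rmin([89]) = 89  (base case)
Compare 51 with 89 -> 51
Compare 44 with 51 -> 44
Compare 93 with 44 -> 44
Compare 93 with 44 -> 44
Compare 24 with 44 -> 24
Compare 9 with 24 -> 9

9


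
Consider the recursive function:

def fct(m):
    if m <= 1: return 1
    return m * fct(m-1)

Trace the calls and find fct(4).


fct(4)
= 4 * fct(3)
= 4 * 3 * fct(2)
= 4 * 3 * 2 * fct(1)
= 4 * 3 * 2 * 1
= 24

24


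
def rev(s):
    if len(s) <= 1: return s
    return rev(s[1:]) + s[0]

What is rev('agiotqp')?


rev('agiotqp') = rev('giotqp') + 'a'
rev('giotqp') = rev('iotqp') + 'g'
rev('iotqp') = rev('otqp') + 'i'
rev('otqp') = rev('tqp') + 'o'
rev('tqp') = rev('qp') + 't'
rev('qp') = rev('p') + 'q'
rev('p') = 'p'  (base case)
Concatenating: 'p' + 'q' + 't' + 'o' + 'i' + 'g' + 'a' = 'pqtoiga'

pqtoiga


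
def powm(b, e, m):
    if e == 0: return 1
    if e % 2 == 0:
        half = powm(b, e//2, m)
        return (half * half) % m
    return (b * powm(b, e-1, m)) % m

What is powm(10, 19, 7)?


powm(10, 19, 7): e is odd, compute powm(10, 18, 7)
  powm(10, 18, 7): e is even, compute powm(10, 9, 7)
    powm(10, 9, 7): e is odd, compute powm(10, 8, 7)
      powm(10, 8, 7): e is even, compute powm(10, 4, 7)
        powm(10, 4, 7): e is even, compute powm(10, 2, 7)
          powm(10, 2, 7): e is even, compute powm(10, 1, 7)
          powm(10, 1, 7): e is odd, compute powm(10, 0, 7)
          powm(10, 0, 7) = 1
          (10 * 1) % 7 = 3
          half=3, (3*3) % 7 = 2
        half=2, (2*2) % 7 = 4
      half=4, (4*4) % 7 = 2
    (10 * 2) % 7 = 6
  half=6, (6*6) % 7 = 1
(10 * 1) % 7 = 3

3


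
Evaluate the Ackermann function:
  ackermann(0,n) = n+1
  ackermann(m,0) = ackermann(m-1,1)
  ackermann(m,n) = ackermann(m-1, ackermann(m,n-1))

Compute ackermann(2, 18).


ackermann(2, 18) = ackermann(1, ackermann(2, 17))
  ackermann(2, 17) = ackermann(1, ackermann(2, 16))
    ackermann(2, 16) = ackermann(1, ackermann(2, 15))
      ackermann(2, 15) = ackermann(1, ackermann(2, 14))
        ackermann(2, 14) = ackermann(1, ackermann(2, 13))
          ackermann(2, 13) = ackermann(1, ackermann(2, 12))
          ackermann(2, 12) = ackermann(1, ackermann(2, 11))
          ackermann(2, 11) = ackermann(1, ackermann(2, 10))
          ackermann(2, 10) = ackermann(1, ackermann(2, 9))
          ackermann(2, 9) = ackermann(1, ackermann(2, 8))
          ackermann(2, 8) = ackermann(1, ackermann(2, 7))
          ackermann(2, 7) = ackermann(1, ackermann(2, 6))
          ackermann(2, 6) = ackermann(1, ackermann(2, 5))
          ackermann(2, 5) = ackermann(1, ackermann(2, 4))
          ackermann(2, 4) = ackermann(1, ackermann(2, 3))
          ackermann(2, 3) = ackermann(1, ackermann(2, 2))
          ackermann(2, 2) = ackermann(1, ackermann(2, 1))
          ackermann(2, 1) = ackermann(1, ackermann(2, 0))
          ackermann(2, 0) = ackermann(1, 1)
          ackermann(1, 1) = ackermann(0, ackermann(1, 0))
          ackermann(1, 0) = ackermann(0, 1)
          ackermann(0, 1) = 2
            = ackermann(0, 2)
          ackermann(0, 2) = 3
            = ackermann(1, 3)
... (trace truncated)
Result: ackermann(2, 18) = 39

39


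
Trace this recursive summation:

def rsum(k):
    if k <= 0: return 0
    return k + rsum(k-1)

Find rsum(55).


rsum(55)
= 55 + 54 + 53 + 52 + 51 + 50 + 49 + 48 + 47 + 46 + 45 + 44 + 43 + 42 + 41 + 40 + 39 + 38 + 37 + 36 + 35 + 34 + 33 + 32 + 31 + 30 + 29 + 28 + 27 + 26 + 25 + 24 + 23 + 22 + 21 + 20 + 19 + 18 + 17 + 16 + 15 + 14 + 13 + 12 + 11 + 10 + 9 + 8 + 7 + 6 + 5 + 4 + 3 + 2 + 1 + rsum(0)
= 55 + 54 + 53 + 52 + 51 + 50 + 49 + 48 + 47 + 46 + 45 + 44 + 43 + 42 + 41 + 40 + 39 + 38 + 37 + 36 + 35 + 34 + 33 + 32 + 31 + 30 + 29 + 28 + 27 + 26 + 25 + 24 + 23 + 22 + 21 + 20 + 19 + 18 + 17 + 16 + 15 + 14 + 13 + 12 + 11 + 10 + 9 + 8 + 7 + 6 + 5 + 4 + 3 + 2 + 1 + 0
= 1540

1540


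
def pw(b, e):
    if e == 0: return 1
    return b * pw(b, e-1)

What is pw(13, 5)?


pw(13, 5)
= 13 * pw(13, 4)
= 13 * 13 * pw(13, 3)
= 13 * 13 * 13 * pw(13, 2)
= 13 * 13 * 13 * 13 * pw(13, 1)
= 13 * 13 * 13 * 13 * 13 * pw(13, 0)
= 13 * 13 * 13 * 13 * 13 * 1
= 371293

371293
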